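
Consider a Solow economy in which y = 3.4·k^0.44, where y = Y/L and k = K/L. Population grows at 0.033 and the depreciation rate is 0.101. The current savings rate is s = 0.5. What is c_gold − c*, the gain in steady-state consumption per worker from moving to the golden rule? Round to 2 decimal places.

n + δ = 0.033 + 0.101 = 0.134.
Current steady state (s = 0.5): k* = (0.5·3.4/0.134)^(1/0.56) ≈ 93.3808, y* = 3.4·93.3808^0.44 ≈ 25.0260, c* = (1−0.5)·25.0260 ≈ 12.5130.
Setting f'(k) = n+δ gives 0.44·3.4·k^(0.44−1) = 0.134, hence k_gold = (0.44·3.4/0.134)^(1/0.56) ≈ 74.3223.
y_gold = 3.4·74.3223^0.44 ≈ 22.6345, c_gold = y_gold − 0.134·k_gold ≈ 12.6753.
Gain: Δc = 12.6753 − 12.5130 ≈ 0.1623.

Δc ≈ 0.16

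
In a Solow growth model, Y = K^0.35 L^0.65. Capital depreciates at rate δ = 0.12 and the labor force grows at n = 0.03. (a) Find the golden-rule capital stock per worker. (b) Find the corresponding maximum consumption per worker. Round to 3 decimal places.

(a) k_gold ≈ 3.682; (b) c_gold ≈ 1.026

The effective depreciation rate is n + δ = 0.03 + 0.12 = 0.15.
Golden rule sets MPK = n+δ: 0.35·k^(0.35−1) = 0.15, so k_gold = (0.35/0.15)^(1/0.65) ≈ 3.6823.
y_gold = 3.6823^0.35 ≈ 1.5781; c_gold = y_gold − 0.15·k_gold ≈ 1.0258.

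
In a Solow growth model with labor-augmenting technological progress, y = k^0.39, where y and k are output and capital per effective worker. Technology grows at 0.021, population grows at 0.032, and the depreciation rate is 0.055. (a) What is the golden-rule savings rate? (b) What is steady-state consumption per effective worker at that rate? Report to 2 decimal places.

(a) s_gold = 0.39; (b) c_gold ≈ 1.39

Break-even investment rate: n + g + δ = 0.032 + 0.021 + 0.055 = 0.108.
For Cobb-Douglas, s_gold equals capital's share: s_gold = 0.39.
Setting f'(k) = n+g+δ gives 0.39·k^(0.39−1) = 0.108, hence k_gold = (0.39/0.108)^(1/0.61) ≈ 8.2066.
y_gold = 8.2066^0.39 ≈ 2.2726; c_gold = (1−0.39)·y_gold ≈ 1.3863.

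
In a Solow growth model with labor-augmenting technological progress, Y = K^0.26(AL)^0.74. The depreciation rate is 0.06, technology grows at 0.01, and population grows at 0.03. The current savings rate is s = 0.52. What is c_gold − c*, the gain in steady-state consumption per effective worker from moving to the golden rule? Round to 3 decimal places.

Δc ≈ 0.179

n + g + δ = 0.03 + 0.01 + 0.06 = 0.1.
Current steady state (s = 0.52): k* = (0.52/0.1)^(1/0.74) ≈ 9.2805, y* = 9.2805^0.26 ≈ 1.7847, c* = (1−0.52)·1.7847 ≈ 0.8567.
Golden rule sets MPK = n+g+δ: 0.26·k^(0.26−1) = 0.1, so k_gold = (0.26/0.1)^(1/0.74) ≈ 3.6373.
y_gold = 3.6373^0.26 ≈ 1.3989, c_gold = y_gold − 0.1·k_gold ≈ 1.0352.
Gain: Δc = 1.0352 − 0.8567 ≈ 0.1786.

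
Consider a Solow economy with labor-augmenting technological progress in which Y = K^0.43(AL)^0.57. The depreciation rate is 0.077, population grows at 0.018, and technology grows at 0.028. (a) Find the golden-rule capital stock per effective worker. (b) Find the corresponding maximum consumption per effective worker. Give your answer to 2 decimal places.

(a) k_gold ≈ 8.99; (b) c_gold ≈ 1.47

Capital per effective worker breaks even when investment replaces (n + g + δ)·k; here n + g + δ = 0.123.
Setting f'(k) = n+g+δ gives 0.43·k^(0.43−1) = 0.123, hence k_gold = (0.43/0.123)^(1/0.57) ≈ 8.9871.
y_gold = 8.9871^0.43 ≈ 2.5707; c_gold = y_gold − 0.123·k_gold ≈ 1.4653.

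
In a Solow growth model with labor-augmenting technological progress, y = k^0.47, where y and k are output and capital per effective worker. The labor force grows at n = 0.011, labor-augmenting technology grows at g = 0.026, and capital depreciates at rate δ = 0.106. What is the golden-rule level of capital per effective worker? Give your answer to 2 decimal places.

k_gold ≈ 9.44

Capital per effective worker breaks even when investment replaces (n + g + δ)·k; here n + g + δ = 0.143.
Golden rule sets MPK = n+g+δ: 0.47·k^(0.47−1) = 0.143, so k_gold = (0.47/0.143)^(1/0.53) ≈ 9.4411.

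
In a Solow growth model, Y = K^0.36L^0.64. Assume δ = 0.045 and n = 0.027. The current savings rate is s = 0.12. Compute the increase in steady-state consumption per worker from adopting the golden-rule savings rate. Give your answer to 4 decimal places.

Δc ≈ 0.4096

Capital per worker breaks even when investment replaces (n + δ)·k; here n + δ = 0.072.
Current steady state (s = 0.12): k* = (0.12/0.072)^(1/0.64) ≈ 2.2215, y* = 2.2215^0.36 ≈ 1.3329, c* = (1−0.12)·1.3329 ≈ 1.1729.
Golden rule sets MPK = n+δ: 0.36·k^(0.36−1) = 0.072, so k_gold = (0.36/0.072)^(1/0.64) ≈ 12.3635.
y_gold = 12.3635^0.36 ≈ 2.4727, c_gold = y_gold − 0.072·k_gold ≈ 1.5825.
Gain: Δc = 1.5825 − 1.1729 ≈ 0.4096.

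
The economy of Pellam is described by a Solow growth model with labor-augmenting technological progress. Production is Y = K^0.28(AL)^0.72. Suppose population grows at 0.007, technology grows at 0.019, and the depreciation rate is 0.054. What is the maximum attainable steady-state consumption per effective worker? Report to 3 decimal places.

n + g + δ = 0.007 + 0.019 + 0.054 = 0.08.
At the golden rule the marginal product of capital equals n+g+δ: 0.28·k^(0.28−1) = 0.08. Solving, k_gold = (0.28/0.08)^(1/0.72) ≈ 5.6971.
y_gold = 5.6971^0.28 ≈ 1.6277.
c_gold = y_gold − (n+g+δ)·k_gold = 1.6277 − 0.08·5.6971 ≈ 1.1720.

c_gold ≈ 1.172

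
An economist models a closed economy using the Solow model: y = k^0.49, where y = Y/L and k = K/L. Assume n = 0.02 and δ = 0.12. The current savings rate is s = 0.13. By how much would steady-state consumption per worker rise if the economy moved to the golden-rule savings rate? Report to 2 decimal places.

Δc ≈ 0.89

n + δ = 0.02 + 0.12 = 0.14.
Current steady state (s = 0.13): k* = (0.13/0.14)^(1/0.51) ≈ 0.8648, y* = 0.8648^0.49 ≈ 0.9313, c* = (1−0.13)·0.9313 ≈ 0.8102.
Setting f'(k) = n+δ gives 0.49·k^(0.49−1) = 0.14, hence k_gold = (0.49/0.14)^(1/0.51) ≈ 11.6627.
y_gold = 11.6627^0.49 ≈ 3.3322, c_gold = y_gold − 0.14·k_gold ≈ 1.6994.
Gain: Δc = 1.6994 − 0.8102 ≈ 0.8892.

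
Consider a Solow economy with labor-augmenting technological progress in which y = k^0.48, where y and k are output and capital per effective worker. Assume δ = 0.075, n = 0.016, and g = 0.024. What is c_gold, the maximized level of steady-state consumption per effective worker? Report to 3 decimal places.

n + g + δ = 0.016 + 0.024 + 0.075 = 0.115.
Maximizing c = f(k) − (n+g+δ)·k gives f'(k) = n+g+δ, i.e. 0.48·k^(0.48−1) = 0.115, so k_gold = (0.48/0.115)^(1/0.52) ≈ 15.6082.
y_gold = 15.6082^0.48 ≈ 3.7395.
c_gold = y_gold − (n+g+δ)·k_gold = 3.7395 − 0.115·15.6082 ≈ 1.9445.

c_gold ≈ 1.945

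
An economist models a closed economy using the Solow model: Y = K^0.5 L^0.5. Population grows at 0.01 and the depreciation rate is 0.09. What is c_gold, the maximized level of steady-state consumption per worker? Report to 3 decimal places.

Break-even investment rate: n + δ = 0.01 + 0.09 = 0.1.
Golden rule sets MPK = n+δ: 0.5·k^(0.5−1) = 0.1, so k_gold = (0.5/0.1)^(1/0.5) ≈ 25.0000.
y_gold = 25.0000^0.5 ≈ 5.0000.
c_gold = y_gold − (n+δ)·k_gold = 5.0000 − 0.1·25.0000 ≈ 2.5000.

c_gold ≈ 2.500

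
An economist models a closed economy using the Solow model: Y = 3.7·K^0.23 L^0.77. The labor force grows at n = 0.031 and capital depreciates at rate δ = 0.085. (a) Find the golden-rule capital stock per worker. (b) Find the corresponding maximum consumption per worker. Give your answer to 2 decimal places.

Break-even investment rate: n + δ = 0.031 + 0.085 = 0.116.
Setting f'(k) = n+δ gives 0.23·3.7·k^(0.23−1) = 0.116, hence k_gold = (0.23·3.7/0.116)^(1/0.77) ≈ 13.3042.
y_gold = 3.7·13.3042^0.23 ≈ 6.7099; c_gold = y_gold − 0.116·k_gold ≈ 5.1667.

(a) k_gold ≈ 13.30; (b) c_gold ≈ 5.17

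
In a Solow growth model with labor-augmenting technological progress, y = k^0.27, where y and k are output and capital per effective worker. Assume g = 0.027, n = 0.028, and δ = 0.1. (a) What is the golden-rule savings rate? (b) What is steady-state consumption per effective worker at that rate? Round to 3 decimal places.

n + g + δ = 0.028 + 0.027 + 0.1 = 0.155.
For Cobb-Douglas, s_gold equals capital's share: s_gold = 0.27.
Maximizing c = f(k) − (n+g+δ)·k gives f'(k) = n+g+δ, i.e. 0.27·k^(0.27−1) = 0.155, so k_gold = (0.27/0.155)^(1/0.73) ≈ 2.1389.
y_gold = 2.1389^0.27 ≈ 1.2279; c_gold = (1−0.27)·y_gold ≈ 0.8963.

(a) s_gold = 0.270; (b) c_gold ≈ 0.896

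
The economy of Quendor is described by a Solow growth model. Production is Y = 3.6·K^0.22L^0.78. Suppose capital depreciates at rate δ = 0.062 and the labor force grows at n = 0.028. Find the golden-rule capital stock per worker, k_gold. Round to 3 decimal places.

The effective depreciation rate is n + δ = 0.028 + 0.062 = 0.09.
Golden rule sets MPK = n+δ: 0.22·3.6·k^(0.22−1) = 0.09, so k_gold = (0.22·3.6/0.09)^(1/0.78) ≈ 16.2508.

k_gold ≈ 16.251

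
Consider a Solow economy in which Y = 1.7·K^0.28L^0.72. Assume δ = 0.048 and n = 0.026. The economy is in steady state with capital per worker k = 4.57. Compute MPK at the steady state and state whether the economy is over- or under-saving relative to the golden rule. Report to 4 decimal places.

n + δ = 0.026 + 0.048 = 0.074.
MPK = 0.28·1.7·k^(0.28−1) = 0.28·1.7·4.57^(-0.72) ≈ 0.1594.
MPK > 0.074, so the economy is dynamically efficient (under-saving).

under-saving; MPK ≈ 0.1594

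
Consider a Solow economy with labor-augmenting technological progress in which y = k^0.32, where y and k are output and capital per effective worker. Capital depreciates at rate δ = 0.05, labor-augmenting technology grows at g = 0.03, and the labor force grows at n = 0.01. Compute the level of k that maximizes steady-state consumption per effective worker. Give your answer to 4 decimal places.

k_gold ≈ 6.4589

n + g + δ = 0.01 + 0.03 + 0.05 = 0.09.
Maximizing c = f(k) − (n+g+δ)·k gives f'(k) = n+g+δ, i.e. 0.32·k^(0.32−1) = 0.09, so k_gold = (0.32/0.09)^(1/0.68) ≈ 6.4589.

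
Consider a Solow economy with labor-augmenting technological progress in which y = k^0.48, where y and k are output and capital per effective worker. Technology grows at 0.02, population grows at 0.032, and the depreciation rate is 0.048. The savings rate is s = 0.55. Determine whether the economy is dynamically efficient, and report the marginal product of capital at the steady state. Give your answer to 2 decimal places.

dynamically inefficient; MPK ≈ 0.09

n + g + δ = 0.032 + 0.02 + 0.048 = 0.1.
Steady-state k*: s·k^0.48 = 0.1·k gives k* = (0.55/0.1)^(1/0.52) ≈ 26.5323.
MPK = 0.48·26.5323^(-0.52) ≈ 0.0873.
MPK < n+g+δ = 0.1, so the economy is dynamically inefficient (over-saving).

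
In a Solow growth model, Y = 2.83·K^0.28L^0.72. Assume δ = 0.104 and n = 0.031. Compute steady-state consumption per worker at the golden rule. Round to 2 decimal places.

Break-even investment rate: n + δ = 0.031 + 0.104 = 0.135.
At the golden rule the marginal product of capital equals n+δ: 0.28·2.83·k^(0.28−1) = 0.135. Solving, k_gold = (0.28·2.83/0.135)^(1/0.72) ≈ 11.6819.
y_gold = 2.83·11.6819^0.28 ≈ 5.6324.
c_gold = y_gold − (n+δ)·k_gold = 5.6324 − 0.135·11.6819 ≈ 4.0553.

c_gold ≈ 4.06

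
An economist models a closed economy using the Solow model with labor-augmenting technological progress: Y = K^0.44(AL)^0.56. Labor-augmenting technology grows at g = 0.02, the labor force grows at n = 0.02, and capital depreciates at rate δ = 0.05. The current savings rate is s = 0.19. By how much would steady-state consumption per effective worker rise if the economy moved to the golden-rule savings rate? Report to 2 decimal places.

Δc ≈ 0.49

Capital per effective worker breaks even when investment replaces (n + g + δ)·k; here n + g + δ = 0.09.
Current steady state (s = 0.19): k* = (0.19/0.09)^(1/0.56) ≈ 3.7974, y* = 3.7974^0.44 ≈ 1.7988, c* = (1−0.19)·1.7988 ≈ 1.4570.
At the golden rule the marginal product of capital equals n+g+δ: 0.44·k^(0.44−1) = 0.09. Solving, k_gold = (0.44/0.09)^(1/0.56) ≈ 17.0111.
y_gold = 17.0111^0.44 ≈ 3.4795, c_gold = y_gold − 0.09·k_gold ≈ 1.9485.
Gain: Δc = 1.9485 − 1.4570 ≈ 0.4915.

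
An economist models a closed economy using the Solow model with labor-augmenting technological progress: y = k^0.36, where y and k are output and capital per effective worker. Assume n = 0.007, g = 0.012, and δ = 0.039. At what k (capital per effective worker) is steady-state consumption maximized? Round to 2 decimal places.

Break-even investment rate: n + g + δ = 0.007 + 0.012 + 0.039 = 0.058.
Golden rule sets MPK = n+g+δ: 0.36·k^(0.36−1) = 0.058, so k_gold = (0.36/0.058)^(1/0.64) ≈ 17.3327.

k_gold ≈ 17.33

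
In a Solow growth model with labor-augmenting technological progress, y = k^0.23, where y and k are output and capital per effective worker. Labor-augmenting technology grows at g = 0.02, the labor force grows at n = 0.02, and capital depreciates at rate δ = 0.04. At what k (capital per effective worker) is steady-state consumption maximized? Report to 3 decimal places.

k_gold ≈ 3.941

n + g + δ = 0.02 + 0.02 + 0.04 = 0.08.
Setting f'(k) = n+g+δ gives 0.23·k^(0.23−1) = 0.08, hence k_gold = (0.23/0.08)^(1/0.77) ≈ 3.9412.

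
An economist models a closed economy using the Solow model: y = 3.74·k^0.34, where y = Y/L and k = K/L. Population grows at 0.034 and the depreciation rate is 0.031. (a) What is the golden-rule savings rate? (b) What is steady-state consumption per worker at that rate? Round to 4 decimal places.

(a) s_gold = 0.3400; (b) c_gold ≈ 11.4209

The effective depreciation rate is n + δ = 0.034 + 0.031 = 0.065.
For Cobb-Douglas, s_gold equals capital's share: s_gold = 0.34.
Setting f'(k) = n+δ gives 0.34·3.74·k^(0.34−1) = 0.065, hence k_gold = (0.34·3.74/0.065)^(1/0.66) ≈ 90.5155.
y_gold = 3.74·90.5155^0.34 ≈ 17.3044; c_gold = (1−0.34)·y_gold ≈ 11.4209.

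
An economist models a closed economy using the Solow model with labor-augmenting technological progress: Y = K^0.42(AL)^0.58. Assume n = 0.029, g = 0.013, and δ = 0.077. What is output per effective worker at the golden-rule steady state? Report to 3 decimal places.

y_gold ≈ 2.492

Break-even investment rate: n + g + δ = 0.029 + 0.013 + 0.077 = 0.119.
Maximizing c = f(k) − (n+g+δ)·k gives f'(k) = n+g+δ, i.e. 0.42·k^(0.42−1) = 0.119, so k_gold = (0.42/0.119)^(1/0.58) ≈ 8.7966.
Output: y_gold = k_gold^0.42 = 8.7966^0.42 ≈ 2.4924.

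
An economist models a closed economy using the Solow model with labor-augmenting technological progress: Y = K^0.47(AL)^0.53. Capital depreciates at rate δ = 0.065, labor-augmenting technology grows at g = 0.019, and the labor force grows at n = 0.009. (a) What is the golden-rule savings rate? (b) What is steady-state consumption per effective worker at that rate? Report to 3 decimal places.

n + g + δ = 0.009 + 0.019 + 0.065 = 0.093.
For Cobb-Douglas, s_gold equals capital's share: s_gold = 0.47.
Setting f'(k) = n+g+δ gives 0.47·k^(0.47−1) = 0.093, hence k_gold = (0.47/0.093)^(1/0.53) ≈ 21.2606.
y_gold = 21.2606^0.47 ≈ 4.2069; c_gold = (1−0.47)·y_gold ≈ 2.2296.

(a) s_gold = 0.470; (b) c_gold ≈ 2.230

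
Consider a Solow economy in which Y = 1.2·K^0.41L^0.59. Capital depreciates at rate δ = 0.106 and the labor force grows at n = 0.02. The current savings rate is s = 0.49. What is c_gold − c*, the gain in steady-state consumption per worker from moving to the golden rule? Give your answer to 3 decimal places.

Δc ≈ 0.039

The effective depreciation rate is n + δ = 0.02 + 0.106 = 0.126.
Current steady state (s = 0.49): k* = (0.49·1.2/0.126)^(1/0.59) ≈ 13.6116, y* = 1.2·13.6116^0.41 ≈ 3.5001, c* = (1−0.49)·3.5001 ≈ 1.7851.
Setting f'(k) = n+δ gives 0.41·1.2·k^(0.41−1) = 0.126, hence k_gold = (0.41·1.2/0.126)^(1/0.59) ≈ 10.0624.
y_gold = 1.2·10.0624^0.41 ≈ 3.0924, c_gold = y_gold − 0.126·k_gold ≈ 1.8245.
Gain: Δc = 1.8245 − 1.7851 ≈ 0.0394.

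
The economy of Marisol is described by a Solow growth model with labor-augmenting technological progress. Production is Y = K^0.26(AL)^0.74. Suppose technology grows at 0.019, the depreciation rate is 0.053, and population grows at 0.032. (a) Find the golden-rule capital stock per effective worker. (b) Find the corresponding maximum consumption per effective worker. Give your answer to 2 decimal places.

(a) k_gold ≈ 3.45; (b) c_gold ≈ 1.02

Break-even investment rate: n + g + δ = 0.032 + 0.019 + 0.053 = 0.104.
Setting f'(k) = n+g+δ gives 0.26·k^(0.26−1) = 0.104, hence k_gold = (0.26/0.104)^(1/0.74) ≈ 3.4495.
y_gold = 3.4495^0.26 ≈ 1.3798; c_gold = y_gold − 0.104·k_gold ≈ 1.0211.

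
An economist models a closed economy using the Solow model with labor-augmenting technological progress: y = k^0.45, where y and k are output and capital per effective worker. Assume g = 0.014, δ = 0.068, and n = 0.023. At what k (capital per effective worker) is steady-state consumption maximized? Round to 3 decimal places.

n + g + δ = 0.023 + 0.014 + 0.068 = 0.105.
At the golden rule the marginal product of capital equals n+g+δ: 0.45·k^(0.45−1) = 0.105. Solving, k_gold = (0.45/0.105)^(1/0.55) ≈ 14.0972.

k_gold ≈ 14.097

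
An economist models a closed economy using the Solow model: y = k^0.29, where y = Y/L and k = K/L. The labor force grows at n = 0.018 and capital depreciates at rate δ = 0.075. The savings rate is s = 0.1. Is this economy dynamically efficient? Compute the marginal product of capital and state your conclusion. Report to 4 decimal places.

Capital per worker breaks even when investment replaces (n + δ)·k; here n + δ = 0.093.
Steady-state k*: s·k^0.29 = 0.093·k gives k* = (0.1/0.093)^(1/0.71) ≈ 1.1076.
MPK = 0.29·1.1076^(-0.71) ≈ 0.2697.
MPK > n+δ = 0.093, so the economy is dynamically efficient (under-saving).

dynamically efficient; MPK ≈ 0.2697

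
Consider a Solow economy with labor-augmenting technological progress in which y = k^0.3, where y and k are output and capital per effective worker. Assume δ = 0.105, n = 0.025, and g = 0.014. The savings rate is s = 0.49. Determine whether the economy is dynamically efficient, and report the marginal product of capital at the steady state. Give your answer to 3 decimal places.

Break-even investment rate: n + g + δ = 0.025 + 0.014 + 0.105 = 0.144.
Steady-state k*: s·k^0.3 = 0.144·k gives k* = (0.49/0.144)^(1/0.7) ≈ 5.7513.
MPK = 0.3·5.7513^(-0.7) ≈ 0.0882.
MPK < n+g+δ = 0.144, so the economy is dynamically inefficient (over-saving).

dynamically inefficient; MPK ≈ 0.088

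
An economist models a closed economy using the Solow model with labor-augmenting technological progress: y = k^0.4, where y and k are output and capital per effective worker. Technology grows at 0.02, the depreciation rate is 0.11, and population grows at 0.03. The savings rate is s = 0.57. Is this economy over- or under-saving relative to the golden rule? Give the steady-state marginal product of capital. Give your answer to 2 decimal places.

n + g + δ = 0.03 + 0.02 + 0.11 = 0.16.
Steady-state k*: s·k^0.4 = 0.16·k gives k* = (0.57/0.16)^(1/0.6) ≈ 8.3098.
MPK = 0.4·8.3098^(-0.6) ≈ 0.1123.
MPK < n+g+δ = 0.16, so the economy is dynamically inefficient (over-saving).

over-saving; MPK ≈ 0.11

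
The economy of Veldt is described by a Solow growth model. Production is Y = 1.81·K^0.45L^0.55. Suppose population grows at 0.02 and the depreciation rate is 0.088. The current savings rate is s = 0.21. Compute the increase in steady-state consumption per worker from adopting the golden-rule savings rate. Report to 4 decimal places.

The effective depreciation rate is n + δ = 0.02 + 0.088 = 0.108.
Current steady state (s = 0.21): k* = (0.21·1.81/0.108)^(1/0.55) ≈ 9.8535, y* = 1.81·9.8535^0.45 ≈ 5.0675, c* = (1−0.21)·5.0675 ≈ 4.0033.
At the golden rule the marginal product of capital equals n+δ: 0.45·1.81·k^(0.45−1) = 0.108. Solving, k_gold = (0.45·1.81/0.108)^(1/0.55) ≈ 39.3908.
y_gold = 1.81·39.3908^0.45 ≈ 9.4538, c_gold = y_gold − 0.108·k_gold ≈ 5.1996.
Gain: Δc = 5.1996 − 4.0033 ≈ 1.1963.

Δc ≈ 1.1963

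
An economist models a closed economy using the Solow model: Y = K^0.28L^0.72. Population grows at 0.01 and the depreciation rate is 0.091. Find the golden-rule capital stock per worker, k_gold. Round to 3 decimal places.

k_gold ≈ 4.121

The effective depreciation rate is n + δ = 0.01 + 0.091 = 0.101.
Setting f'(k) = n+δ gives 0.28·k^(0.28−1) = 0.101, hence k_gold = (0.28/0.101)^(1/0.72) ≈ 4.1215.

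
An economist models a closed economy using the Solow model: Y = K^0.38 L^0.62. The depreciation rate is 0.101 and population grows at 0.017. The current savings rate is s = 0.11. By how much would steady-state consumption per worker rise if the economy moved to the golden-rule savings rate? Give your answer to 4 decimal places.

Δc ≈ 0.4171

Capital per worker breaks even when investment replaces (n + δ)·k; here n + δ = 0.118.
Current steady state (s = 0.11): k* = (0.11/0.118)^(1/0.62) ≈ 0.8929, y* = 0.8929^0.38 ≈ 0.9579, c* = (1−0.11)·0.9579 ≈ 0.8525.
Golden rule sets MPK = n+δ: 0.38·k^(0.38−1) = 0.118, so k_gold = (0.38/0.118)^(1/0.62) ≈ 6.5947.
y_gold = 6.5947^0.38 ≈ 2.0478, c_gold = y_gold − 0.118·k_gold ≈ 1.2697.
Gain: Δc = 1.2697 − 0.8525 ≈ 0.4171.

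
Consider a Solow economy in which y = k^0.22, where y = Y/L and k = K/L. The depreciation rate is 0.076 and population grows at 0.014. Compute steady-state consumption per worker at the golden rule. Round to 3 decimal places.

c_gold ≈ 1.004

Capital per worker breaks even when investment replaces (n + δ)·k; here n + δ = 0.09.
Maximizing c = f(k) − (n+δ)·k gives f'(k) = n+δ, i.e. 0.22·k^(0.22−1) = 0.09, so k_gold = (0.22/0.09)^(1/0.78) ≈ 3.1453.
y_gold = 3.1453^0.22 ≈ 1.2867.
c_gold = y_gold − (n+δ)·k_gold = 1.2867 − 0.09·3.1453 ≈ 1.0036.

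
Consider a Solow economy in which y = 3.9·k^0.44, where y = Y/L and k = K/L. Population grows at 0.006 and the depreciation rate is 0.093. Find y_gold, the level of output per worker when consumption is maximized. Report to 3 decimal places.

y_gold ≈ 36.684

n + δ = 0.006 + 0.093 = 0.099.
Maximizing c = f(k) − (n+δ)·k gives f'(k) = n+δ, i.e. 0.44·3.9·k^(0.44−1) = 0.099, so k_gold = (0.44·3.9/0.099)^(1/0.56) ≈ 163.0382.
Output: y_gold = 3.9·k_gold^0.44 = 3.9·163.0382^0.44 ≈ 36.6836.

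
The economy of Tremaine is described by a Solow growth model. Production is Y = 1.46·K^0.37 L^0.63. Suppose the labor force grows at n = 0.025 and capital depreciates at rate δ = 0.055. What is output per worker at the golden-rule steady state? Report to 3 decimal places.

Capital per worker breaks even when investment replaces (n + δ)·k; here n + δ = 0.08.
Setting f'(k) = n+δ gives 0.37·1.46·k^(0.37−1) = 0.08, hence k_gold = (0.37·1.46/0.08)^(1/0.63) ≈ 20.7305.
Output: y_gold = 1.46·k_gold^0.37 = 1.46·20.7305^0.37 ≈ 4.4823.

y_gold ≈ 4.482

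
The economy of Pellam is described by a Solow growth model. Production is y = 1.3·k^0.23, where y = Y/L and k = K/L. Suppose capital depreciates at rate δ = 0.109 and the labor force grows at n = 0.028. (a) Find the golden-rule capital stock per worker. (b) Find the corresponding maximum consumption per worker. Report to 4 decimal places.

(a) k_gold ≈ 2.7555; (b) c_gold ≈ 1.2638

n + δ = 0.028 + 0.109 = 0.137.
Maximizing c = f(k) − (n+δ)·k gives f'(k) = n+δ, i.e. 0.23·1.3·k^(0.23−1) = 0.137, so k_gold = (0.23·1.3/0.137)^(1/0.77) ≈ 2.7555.
y_gold = 1.3·2.7555^0.23 ≈ 1.6413; c_gold = y_gold − 0.137·k_gold ≈ 1.2638.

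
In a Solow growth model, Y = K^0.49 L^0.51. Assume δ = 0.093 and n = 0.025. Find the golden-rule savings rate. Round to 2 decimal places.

Capital per worker breaks even when investment replaces (n + δ)·k; here n + δ = 0.118.
At the golden rule MPK = n+δ, and in any Cobb-Douglas steady state s = (n+δ)·k/y = MPK·k/y = capital's share 0.49.

s_gold = 0.49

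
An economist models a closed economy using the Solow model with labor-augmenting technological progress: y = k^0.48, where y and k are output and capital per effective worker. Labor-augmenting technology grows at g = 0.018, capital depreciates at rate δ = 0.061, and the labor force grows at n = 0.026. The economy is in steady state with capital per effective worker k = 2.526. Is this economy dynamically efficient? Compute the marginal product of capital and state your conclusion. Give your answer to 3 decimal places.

Capital per effective worker breaks even when investment replaces (n + g + δ)·k; here n + g + δ = 0.105.
MPK = 0.48·k^(0.48−1) = 0.48·2.526^(-0.52) ≈ 0.2965.
MPK > 0.105, so the economy is dynamically efficient (under-saving).

dynamically efficient; MPK ≈ 0.296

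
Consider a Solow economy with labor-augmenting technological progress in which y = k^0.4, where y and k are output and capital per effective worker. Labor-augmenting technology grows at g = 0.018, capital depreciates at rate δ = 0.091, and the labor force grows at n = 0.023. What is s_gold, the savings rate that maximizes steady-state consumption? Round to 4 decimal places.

Break-even investment rate: n + g + δ = 0.023 + 0.018 + 0.091 = 0.132.
At the golden rule MPK = n+g+δ, and in any Cobb-Douglas steady state s = (n+g+δ)·k/y = MPK·k/y = capital's share 0.4.

s_gold = 0.4000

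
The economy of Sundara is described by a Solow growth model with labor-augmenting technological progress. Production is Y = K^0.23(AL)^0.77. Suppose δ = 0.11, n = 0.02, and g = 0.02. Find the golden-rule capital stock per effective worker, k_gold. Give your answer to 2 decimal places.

The effective depreciation rate is n + g + δ = 0.02 + 0.02 + 0.11 = 0.15.
Setting f'(k) = n+g+δ gives 0.23·k^(0.23−1) = 0.15, hence k_gold = (0.23/0.15)^(1/0.77) ≈ 1.7422.

k_gold ≈ 1.74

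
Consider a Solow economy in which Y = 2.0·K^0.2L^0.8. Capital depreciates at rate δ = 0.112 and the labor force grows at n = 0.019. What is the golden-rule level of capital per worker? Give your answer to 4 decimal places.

k_gold ≈ 4.0363

The effective depreciation rate is n + δ = 0.019 + 0.112 = 0.131.
Maximizing c = f(k) − (n+δ)·k gives f'(k) = n+δ, i.e. 0.2·2.0·k^(0.2−1) = 0.131, so k_gold = (0.2·2.0/0.131)^(1/0.8) ≈ 4.0363.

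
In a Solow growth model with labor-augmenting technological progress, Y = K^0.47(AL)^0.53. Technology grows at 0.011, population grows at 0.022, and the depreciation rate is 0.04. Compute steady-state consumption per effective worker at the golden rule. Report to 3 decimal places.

c_gold ≈ 2.764

Capital per effective worker breaks even when investment replaces (n + g + δ)·k; here n + g + δ = 0.073.
At the golden rule the marginal product of capital equals n+g+δ: 0.47·k^(0.47−1) = 0.073. Solving, k_gold = (0.47/0.073)^(1/0.53) ≈ 33.5730.
y_gold = 33.5730^0.47 ≈ 5.2145.
c_gold = y_gold − (n+g+δ)·k_gold = 5.2145 − 0.073·33.5730 ≈ 2.7637.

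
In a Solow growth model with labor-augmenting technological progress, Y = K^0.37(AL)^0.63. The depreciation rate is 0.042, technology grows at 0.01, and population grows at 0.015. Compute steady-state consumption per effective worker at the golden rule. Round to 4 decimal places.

c_gold ≈ 1.7187

The effective depreciation rate is n + g + δ = 0.015 + 0.01 + 0.042 = 0.067.
Setting f'(k) = n+g+δ gives 0.37·k^(0.37−1) = 0.067, hence k_gold = (0.37/0.067)^(1/0.63) ≈ 15.0654.
y_gold = 15.0654^0.37 ≈ 2.7280.
c_gold = y_gold − (n+g+δ)·k_gold = 2.7280 − 0.067·15.0654 ≈ 1.7187.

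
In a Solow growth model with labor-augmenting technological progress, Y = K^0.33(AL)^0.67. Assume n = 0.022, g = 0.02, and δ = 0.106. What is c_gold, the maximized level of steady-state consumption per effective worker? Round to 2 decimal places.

c_gold ≈ 0.99

n + g + δ = 0.022 + 0.02 + 0.106 = 0.148.
Golden rule sets MPK = n+g+δ: 0.33·k^(0.33−1) = 0.148, so k_gold = (0.33/0.148)^(1/0.67) ≈ 3.3096.
y_gold = 3.3096^0.33 ≈ 1.4843.
c_gold = y_gold − (n+g+δ)·k_gold = 1.4843 − 0.148·3.3096 ≈ 0.9945.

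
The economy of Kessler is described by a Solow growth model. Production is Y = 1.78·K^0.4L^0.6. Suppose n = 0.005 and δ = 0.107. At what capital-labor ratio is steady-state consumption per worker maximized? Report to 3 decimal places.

Break-even investment rate: n + δ = 0.005 + 0.107 = 0.112.
Setting f'(k) = n+δ gives 0.4·1.78·k^(0.4−1) = 0.112, hence k_gold = (0.4·1.78/0.112)^(1/0.6) ≈ 21.8157.

k_gold ≈ 21.816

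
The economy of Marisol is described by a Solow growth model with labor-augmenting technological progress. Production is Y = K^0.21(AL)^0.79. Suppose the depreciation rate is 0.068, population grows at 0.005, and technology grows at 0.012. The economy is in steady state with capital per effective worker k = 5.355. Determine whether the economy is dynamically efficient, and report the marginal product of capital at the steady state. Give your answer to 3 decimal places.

The effective depreciation rate is n + g + δ = 0.005 + 0.012 + 0.068 = 0.085.
MPK = 0.21·k^(0.21−1) = 0.21·5.355^(-0.79) ≈ 0.0558.
MPK < 0.085, so the economy is dynamically inefficient (over-saving).

dynamically inefficient; MPK ≈ 0.056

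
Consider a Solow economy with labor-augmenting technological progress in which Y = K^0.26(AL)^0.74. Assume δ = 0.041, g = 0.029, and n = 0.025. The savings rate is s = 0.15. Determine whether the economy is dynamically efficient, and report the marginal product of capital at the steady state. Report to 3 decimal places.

dynamically efficient; MPK ≈ 0.165

n + g + δ = 0.025 + 0.029 + 0.041 = 0.095.
Steady-state k*: s·k^0.26 = 0.095·k gives k* = (0.15/0.095)^(1/0.74) ≈ 1.8538.
MPK = 0.26·1.8538^(-0.74) ≈ 0.1647.
MPK > n+g+δ = 0.095, so the economy is dynamically efficient (under-saving).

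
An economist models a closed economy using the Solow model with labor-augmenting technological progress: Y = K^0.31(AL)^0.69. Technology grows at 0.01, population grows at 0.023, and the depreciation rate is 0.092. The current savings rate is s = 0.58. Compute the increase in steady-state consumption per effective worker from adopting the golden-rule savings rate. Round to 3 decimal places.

Capital per effective worker breaks even when investment replaces (n + g + δ)·k; here n + g + δ = 0.125.
Current steady state (s = 0.58): k* = (0.58/0.125)^(1/0.69) ≈ 9.2463, y* = 9.2463^0.31 ≈ 1.9927, c* = (1−0.58)·1.9927 ≈ 0.8369.
Maximizing c = f(k) − (n+g+δ)·k gives f'(k) = n+g+δ, i.e. 0.31·k^(0.31−1) = 0.125, so k_gold = (0.31/0.125)^(1/0.69) ≈ 3.7297.
y_gold = 3.7297^0.31 ≈ 1.5039, c_gold = y_gold − 0.125·k_gold ≈ 1.0377.
Gain: Δc = 1.0377 − 0.8369 ≈ 0.2007.

Δc ≈ 0.201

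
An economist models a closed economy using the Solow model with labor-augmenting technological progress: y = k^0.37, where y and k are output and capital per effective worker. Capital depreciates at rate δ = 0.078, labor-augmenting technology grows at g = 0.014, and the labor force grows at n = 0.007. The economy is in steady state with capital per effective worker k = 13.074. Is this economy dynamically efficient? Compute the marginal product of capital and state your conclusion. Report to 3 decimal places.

Capital per effective worker breaks even when investment replaces (n + g + δ)·k; here n + g + δ = 0.099.
MPK = 0.37·k^(0.37−1) = 0.37·13.074^(-0.63) ≈ 0.0733.
MPK < 0.099, so the economy is dynamically inefficient (over-saving).

dynamically inefficient; MPK ≈ 0.073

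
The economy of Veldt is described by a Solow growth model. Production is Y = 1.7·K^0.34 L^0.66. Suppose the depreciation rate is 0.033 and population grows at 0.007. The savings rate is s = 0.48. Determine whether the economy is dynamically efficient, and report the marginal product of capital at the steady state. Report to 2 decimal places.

The effective depreciation rate is n + δ = 0.007 + 0.033 = 0.04.
Steady-state k*: s·A·k^0.34 = 0.04·k gives k* = (0.48·1.7/0.04)^(1/0.66) ≈ 96.4469.
MPK = 0.34·1.7·96.4469^(-0.66) ≈ 0.0283.
MPK < n+δ = 0.04, so the economy is dynamically inefficient (over-saving).

dynamically inefficient; MPK ≈ 0.03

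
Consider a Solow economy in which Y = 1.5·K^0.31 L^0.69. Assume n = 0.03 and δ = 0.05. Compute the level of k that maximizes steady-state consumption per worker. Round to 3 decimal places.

Break-even investment rate: n + δ = 0.03 + 0.05 = 0.08.
Setting f'(k) = n+δ gives 0.31·1.5·k^(0.31−1) = 0.08, hence k_gold = (0.31·1.5/0.08)^(1/0.69) ≈ 12.8166.

k_gold ≈ 12.817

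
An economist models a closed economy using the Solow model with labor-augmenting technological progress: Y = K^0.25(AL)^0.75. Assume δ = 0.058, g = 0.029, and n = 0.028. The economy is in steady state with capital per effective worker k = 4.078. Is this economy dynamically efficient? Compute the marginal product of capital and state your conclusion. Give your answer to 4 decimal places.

n + g + δ = 0.028 + 0.029 + 0.058 = 0.115.
MPK = 0.25·k^(0.25−1) = 0.25·4.078^(-0.75) ≈ 0.0871.
MPK < 0.115, so the economy is dynamically inefficient (over-saving).

dynamically inefficient; MPK ≈ 0.0871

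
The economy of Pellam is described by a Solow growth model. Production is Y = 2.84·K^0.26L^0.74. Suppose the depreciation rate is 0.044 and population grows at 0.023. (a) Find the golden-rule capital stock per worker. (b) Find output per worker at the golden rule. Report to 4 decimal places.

(a) k_gold ≈ 25.6095; (b) y_gold ≈ 6.5994

The effective depreciation rate is n + δ = 0.023 + 0.044 = 0.067.
Golden rule sets MPK = n+δ: 0.26·2.84·k^(0.26−1) = 0.067, so k_gold = (0.26·2.84/0.067)^(1/0.74) ≈ 25.6095.
y_gold = 2.84·25.6095^0.26 ≈ 6.5994.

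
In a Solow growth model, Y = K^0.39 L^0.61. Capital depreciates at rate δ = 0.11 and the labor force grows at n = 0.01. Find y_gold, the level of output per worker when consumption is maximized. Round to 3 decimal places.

y_gold ≈ 2.125

Break-even investment rate: n + δ = 0.01 + 0.11 = 0.12.
At the golden rule the marginal product of capital equals n+δ: 0.39·k^(0.39−1) = 0.12. Solving, k_gold = (0.39/0.12)^(1/0.61) ≈ 6.9048.
Output: y_gold = k_gold^0.39 = 6.9048^0.39 ≈ 2.1246.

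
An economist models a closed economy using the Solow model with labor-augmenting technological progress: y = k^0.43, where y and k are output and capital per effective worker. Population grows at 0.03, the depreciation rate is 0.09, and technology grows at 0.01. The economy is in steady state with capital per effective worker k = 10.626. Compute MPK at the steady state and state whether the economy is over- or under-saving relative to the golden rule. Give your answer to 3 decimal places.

over-saving; MPK ≈ 0.112

Break-even investment rate: n + g + δ = 0.03 + 0.01 + 0.09 = 0.13.
MPK = 0.43·k^(0.43−1) = 0.43·10.626^(-0.57) ≈ 0.1118.
MPK < 0.13, so the economy is dynamically inefficient (over-saving).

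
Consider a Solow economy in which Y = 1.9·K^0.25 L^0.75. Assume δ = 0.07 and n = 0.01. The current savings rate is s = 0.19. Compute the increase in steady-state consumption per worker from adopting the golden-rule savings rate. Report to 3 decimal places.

Δc ≈ 0.037

Capital per worker breaks even when investment replaces (n + δ)·k; here n + δ = 0.08.
Current steady state (s = 0.19): k* = (0.19·1.9/0.08)^(1/0.75) ≈ 7.4569, y* = 1.9·7.4569^0.25 ≈ 3.1397, c* = (1−0.19)·3.1397 ≈ 2.5432.
Golden rule sets MPK = n+δ: 0.25·1.9·k^(0.25−1) = 0.08, so k_gold = (0.25·1.9/0.08)^(1/0.75) ≈ 10.7516.
y_gold = 1.9·10.7516^0.25 ≈ 3.4405, c_gold = y_gold − 0.08·k_gold ≈ 2.5804.
Gain: Δc = 2.5804 − 2.5432 ≈ 0.0372.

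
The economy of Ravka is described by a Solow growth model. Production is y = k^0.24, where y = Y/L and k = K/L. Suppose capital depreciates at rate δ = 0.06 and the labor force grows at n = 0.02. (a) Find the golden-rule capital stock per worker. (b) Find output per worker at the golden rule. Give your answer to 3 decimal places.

Break-even investment rate: n + δ = 0.02 + 0.06 = 0.08.
Maximizing c = f(k) − (n+δ)·k gives f'(k) = n+δ, i.e. 0.24·k^(0.24−1) = 0.08, so k_gold = (0.24/0.08)^(1/0.76) ≈ 4.2442.
y_gold = 4.2442^0.24 ≈ 1.4147.

(a) k_gold ≈ 4.244; (b) y_gold ≈ 1.415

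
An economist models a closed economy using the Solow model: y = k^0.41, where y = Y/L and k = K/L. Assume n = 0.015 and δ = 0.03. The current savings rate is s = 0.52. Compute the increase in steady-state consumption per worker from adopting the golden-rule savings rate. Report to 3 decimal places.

Δc ≈ 0.111

The effective depreciation rate is n + δ = 0.015 + 0.03 = 0.045.
Current steady state (s = 0.52): k* = (0.52/0.045)^(1/0.59) ≈ 63.2908, y* = 63.2908^0.41 ≈ 5.4771, c* = (1−0.52)·5.4771 ≈ 2.6290.
Golden rule sets MPK = n+δ: 0.41·k^(0.41−1) = 0.045, so k_gold = (0.41/0.045)^(1/0.59) ≈ 42.3050.
y_gold = 42.3050^0.41 ≈ 4.6432, c_gold = y_gold − 0.045·k_gold ≈ 2.7395.
Gain: Δc = 2.7395 − 2.6290 ≈ 0.1105.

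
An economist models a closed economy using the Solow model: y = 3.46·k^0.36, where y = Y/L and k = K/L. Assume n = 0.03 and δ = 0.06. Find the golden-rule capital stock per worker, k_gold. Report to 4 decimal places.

n + δ = 0.03 + 0.06 = 0.09.
Maximizing c = f(k) − (n+δ)·k gives f'(k) = n+δ, i.e. 0.36·3.46·k^(0.36−1) = 0.09, so k_gold = (0.36·3.46/0.09)^(1/0.64) ≈ 60.6771.

k_gold ≈ 60.6771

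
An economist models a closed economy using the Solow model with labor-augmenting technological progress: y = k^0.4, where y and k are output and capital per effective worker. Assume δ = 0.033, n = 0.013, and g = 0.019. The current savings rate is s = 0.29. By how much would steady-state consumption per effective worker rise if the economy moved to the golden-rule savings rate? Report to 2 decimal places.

Δc ≈ 0.09

Capital per effective worker breaks even when investment replaces (n + g + δ)·k; here n + g + δ = 0.065.
Current steady state (s = 0.29): k* = (0.29/0.065)^(1/0.6) ≈ 12.0913, y* = 12.0913^0.4 ≈ 2.7101, c* = (1−0.29)·2.7101 ≈ 1.9242.
Golden rule sets MPK = n+g+δ: 0.4·k^(0.4−1) = 0.065, so k_gold = (0.4/0.065)^(1/0.6) ≈ 20.6654.
y_gold = 20.6654^0.4 ≈ 3.3581, c_gold = y_gold − 0.065·k_gold ≈ 2.0149.
Gain: Δc = 2.0149 − 1.9242 ≈ 0.0907.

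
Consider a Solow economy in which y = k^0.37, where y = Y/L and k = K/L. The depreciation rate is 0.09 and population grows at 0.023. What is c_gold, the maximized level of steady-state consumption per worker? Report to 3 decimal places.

n + δ = 0.023 + 0.09 = 0.113.
Maximizing c = f(k) − (n+δ)·k gives f'(k) = n+δ, i.e. 0.37·k^(0.37−1) = 0.113, so k_gold = (0.37/0.113)^(1/0.63) ≈ 6.5714.
y_gold = 6.5714^0.37 ≈ 2.0069.
c_gold = y_gold − (n+δ)·k_gold = 2.0069 − 0.113·6.5714 ≈ 1.2644.

c_gold ≈ 1.264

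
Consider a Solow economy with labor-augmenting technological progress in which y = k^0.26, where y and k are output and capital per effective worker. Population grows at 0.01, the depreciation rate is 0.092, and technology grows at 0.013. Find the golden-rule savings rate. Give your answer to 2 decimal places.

Break-even investment rate: n + g + δ = 0.01 + 0.013 + 0.092 = 0.115.
At the golden rule MPK = n+g+δ, and in any Cobb-Douglas steady state s = (n+g+δ)·k/y = MPK·k/y = capital's share 0.26.

s_gold = 0.26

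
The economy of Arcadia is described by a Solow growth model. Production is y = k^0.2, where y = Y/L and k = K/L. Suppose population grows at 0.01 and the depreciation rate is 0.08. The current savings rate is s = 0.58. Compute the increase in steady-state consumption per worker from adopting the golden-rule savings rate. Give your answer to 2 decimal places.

Δc ≈ 0.31

Break-even investment rate: n + δ = 0.01 + 0.08 = 0.09.
Current steady state (s = 0.58): k* = (0.58/0.09)^(1/0.8) ≈ 10.2679, y* = 10.2679^0.2 ≈ 1.5933, c* = (1−0.58)·1.5933 ≈ 0.6692.
Maximizing c = f(k) − (n+δ)·k gives f'(k) = n+δ, i.e. 0.2·k^(0.2−1) = 0.09, so k_gold = (0.2/0.09)^(1/0.8) ≈ 2.7132.
y_gold = 2.7132^0.2 ≈ 1.2209, c_gold = y_gold − 0.09·k_gold ≈ 0.9768.
Gain: Δc = 0.9768 − 0.6692 ≈ 0.3076.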